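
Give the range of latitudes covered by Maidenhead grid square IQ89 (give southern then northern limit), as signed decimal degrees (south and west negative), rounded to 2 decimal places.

79.00, 80.00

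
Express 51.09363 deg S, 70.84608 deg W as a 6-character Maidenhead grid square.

FD48nv

Add 180° to longitude and 90° to latitude: 109.1539, 38.9064.
Field (20°×10°, letters A–R): lon ⌊109.1539/20⌋ = 5 → F; lat ⌊38.9064/10⌋ = 3 → D.
Square (2°×1°, digits 0–9): lon ⌊9.1539/2⌋ = 4; lat ⌊8.9064/1⌋ = 8.
Subsquare (5′×2.5′, letters a–x): lon ⌊1.1539/0.0833333⌋ = 13 → n; lat ⌊0.9064/0.0416667⌋ = 21 → v.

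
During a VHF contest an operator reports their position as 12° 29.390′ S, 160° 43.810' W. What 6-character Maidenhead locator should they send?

Add 180° to longitude and 90° to latitude: 19.2698, 77.5102.
Field: 19.2698/20 → 0 → A, 77.5102/10 → 7 → H; chars AH.
Square: 19.2698/2 → 9, 7.5102/1 → 7; chars 97.
Subsquare: 1.2698/0.0833333 → 15 → p, 0.5102/0.0416667 → 12 → m; chars pm.

AH97pm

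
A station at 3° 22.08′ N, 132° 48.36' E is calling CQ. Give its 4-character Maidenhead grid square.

PJ63

Add 180° to longitude and 90° to latitude: 312.81, 93.37.
Field: 312.81/20 → 15 → P, 93.37/10 → 9 → J; chars PJ.
Square: 12.81/2 → 6, 3.37/1 → 3; chars 63.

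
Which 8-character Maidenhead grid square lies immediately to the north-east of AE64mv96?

AE64nv07

Longitude extended square 9; +1 → 10, wraps to 0, carry into subsquare.
Longitude subsquare m = 12; +1 → 13 = n.
Latitude extended square 6; +1 → 7.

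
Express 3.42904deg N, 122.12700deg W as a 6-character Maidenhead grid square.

CJ83wk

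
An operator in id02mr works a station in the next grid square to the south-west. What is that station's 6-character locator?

ID02lq

Longitude subsquare m = 12; −1 → 11 = l.
Latitude subsquare r = 17; −1 → 16 = q.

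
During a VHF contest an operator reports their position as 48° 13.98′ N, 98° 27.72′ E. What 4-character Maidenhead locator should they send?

Offset from 180°W / 90°S: lon 278.46°, lat 138.23°.
Field: 278.46/20 → 13 → N, 138.23/10 → 13 → N; chars NN.
Square: 18.46/2 → 9, 8.23/1 → 8; chars 98.

NN98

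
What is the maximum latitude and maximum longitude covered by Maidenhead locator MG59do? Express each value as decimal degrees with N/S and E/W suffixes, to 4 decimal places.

20.3750° S, 70.3333° E

Field M=12, G=6: +12·20° lon, +6·10° lat → SW at lon 60°, lat -30°.
Square 5, 9: +5·2° lon, +9·1° lat → SW at lon 70°, lat -21°.
Subsquare d=3, o=14: +3·0.0833333° lon, +14·0.0416667° lat → SW at lon 70.25°, lat -20.4167°.
Cell spans 0.0833333° lon × 0.0416667° lat. NE corner is SW corner plus one full cell.
latitude 20.3750° S, longitude 70.3333° E.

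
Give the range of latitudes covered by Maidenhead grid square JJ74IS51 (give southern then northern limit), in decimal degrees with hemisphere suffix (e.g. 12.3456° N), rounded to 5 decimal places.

4.75417° N, 4.75833° N

Field J=9, J=9: +9·20° lon, +9·10° lat → SW at lon 0°, lat 0°.
Square 7, 4: +7·2° lon, +4·1° lat → SW at lon 14°, lat 4°.
Subsquare i=8, s=18: +8·0.0833333° lon, +18·0.0416667° lat → SW at lon 14.6667°, lat 4.75°.
Extended square 5, 1: +5·0.00833333° lon, +1·0.00416667° lat → SW at lon 14.7083°, lat 4.75417°.
Cell spans 0.00833333° lon × 0.00416667° lat.
south 4.75417° N, north 4.75833° N.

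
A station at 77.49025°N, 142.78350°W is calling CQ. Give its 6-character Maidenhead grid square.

Shift to the Maidenhead origin (180°W, 90°S): lon 37.2165, lat 167.4903.
Field (20°×10°, letters A–R): lon ⌊37.2165/20⌋ = 1 → B; lat ⌊167.4903/10⌋ = 16 → Q.
Square (2°×1°, digits 0–9): lon ⌊17.2165/2⌋ = 8; lat ⌊7.4903/1⌋ = 7.
Subsquare (5′×2.5′, letters a–x): lon ⌊1.2165/0.0833333⌋ = 14 → o; lat ⌊0.4903/0.0416667⌋ = 11 → l.

BQ87ol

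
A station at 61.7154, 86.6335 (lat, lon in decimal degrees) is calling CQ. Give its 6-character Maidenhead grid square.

NP31hr

Add 180° to longitude and 90° to latitude: 266.6335, 151.7154.
Field: lon ⌊266.6335/20⌋ = 13 → N; lat ⌊151.7154/10⌋ = 15 → P.
Square: lon ⌊6.6335/2⌋ = 3; lat ⌊1.7154/1⌋ = 1.
Subsquare: lon ⌊0.6335/0.0833333⌋ = 7 → h; lat ⌊0.7154/0.0416667⌋ = 17 → r.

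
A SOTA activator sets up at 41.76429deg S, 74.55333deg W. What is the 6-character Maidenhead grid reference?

Shift to the Maidenhead origin (180°W, 90°S): lon 105.4467, lat 48.2357.
Field (20°×10°, letters A–R): 105.4467/20 → 5 → F, 48.2357/10 → 4 → E; chars FE.
Square (2°×1°, digits 0–9): 5.4467/2 → 2, 8.2357/1 → 8; chars 28.
Subsquare (5′×2.5′, letters a–x): 1.4467/0.0833333 → 17 → r, 0.2357/0.0416667 → 5 → f; chars rf.

FE28rf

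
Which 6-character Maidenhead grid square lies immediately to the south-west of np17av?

NP07xu

Longitude subsquare a = 0; −1 → -1, wraps to 23 = x, carry into square.
Longitude square 1; −1 → 0.
Latitude subsquare v = 21; −1 → 20 = u.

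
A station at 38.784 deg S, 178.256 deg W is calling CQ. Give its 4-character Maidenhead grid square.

AF01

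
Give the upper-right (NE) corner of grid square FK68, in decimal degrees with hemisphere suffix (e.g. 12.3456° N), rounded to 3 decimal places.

Field F=5, K=10: +5·20° lon, +10·10° lat → SW at lon -80°, lat 10°.
Square 6, 8: +6·2° lon, +8·1° lat → SW at lon -68°, lat 18°.
Cell spans 2° lon × 1° lat. NE corner is SW corner plus one full cell.
latitude 19.000° N, longitude 66.000° W.

19.000° N, 66.000° W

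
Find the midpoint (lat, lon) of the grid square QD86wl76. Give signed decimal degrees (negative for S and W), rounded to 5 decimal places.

-53.51458, 157.89583

Field Q=16, D=3: +16·20° lon, +3·10° lat → SW at lon 140°, lat -60°.
Square 8, 6: +8·2° lon, +6·1° lat → SW at lon 156°, lat -54°.
Subsquare w=22, l=11: +22·0.0833333° lon, +11·0.0416667° lat → SW at lon 157.833°, lat -53.5417°.
Extended square 7, 6: +7·0.00833333° lon, +6·0.00416667° lat → SW at lon 157.892°, lat -53.5167°.
Cell spans 0.00833333° lon × 0.00416667° lat. Centre is SW corner plus half of each.
latitude -53.51458, longitude 157.89583.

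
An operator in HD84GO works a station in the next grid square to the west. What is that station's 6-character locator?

HD84fo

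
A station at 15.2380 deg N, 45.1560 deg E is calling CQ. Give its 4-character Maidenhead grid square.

Offset from 180°W / 90°S: lon 225.16°, lat 105.24°.
Field: lon ⌊225.16/20⌋ = 11 → L; lat ⌊105.24/10⌋ = 10 → K.
Square: lon ⌊5.16/2⌋ = 2; lat ⌊5.24/1⌋ = 5.

LK25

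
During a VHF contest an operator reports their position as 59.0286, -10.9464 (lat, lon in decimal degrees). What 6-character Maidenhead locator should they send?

IO49ma

Shift to the Maidenhead origin (180°W, 90°S): lon 169.0536, lat 149.0286.
Field (20°×10°, letters A–R): 169.0536/20 → 8 → I, 149.0286/10 → 14 → O; chars IO.
Square (2°×1°, digits 0–9): 9.0536/2 → 4, 9.0286/1 → 9; chars 49.
Subsquare (5′×2.5′, letters a–x): 1.0536/0.0833333 → 12 → m, 0.0286/0.0416667 → 0 → a; chars ma.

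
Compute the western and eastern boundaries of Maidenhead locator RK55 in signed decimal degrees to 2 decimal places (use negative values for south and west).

Field R=17, K=10: +17·20° lon, +10·10° lat → SW at lon 160°, lat 10°.
Square 5, 5: +5·2° lon, +5·1° lat → SW at lon 170°, lat 15°.
Cell spans 2° lon × 1° lat.
west 170.00, east 172.00.

170.00, 172.00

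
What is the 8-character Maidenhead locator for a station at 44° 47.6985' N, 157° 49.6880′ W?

BN14ct00

Add 180° to longitude and 90° to latitude: 22.17187, 134.79497.
Field: 22.17187/20 → 1 → B, 134.79497/10 → 13 → N; chars BN.
Square: 2.17187/2 → 1, 4.79497/1 → 4; chars 14.
Subsquare: 0.17187/0.0833333 → 2 → c, 0.79497/0.0416667 → 19 → t; chars ct.
Extended square: 0.00520/0.00833333 → 0, 0.00331/0.00416667 → 0; chars 00.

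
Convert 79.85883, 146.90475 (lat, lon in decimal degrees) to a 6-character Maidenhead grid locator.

Offset from 180°W / 90°S: lon 326.9048°, lat 169.8588°.
Field: 326.9048/20 → 16 → Q, 169.8588/10 → 16 → Q; chars QQ.
Square: 6.9048/2 → 3, 9.8588/1 → 9; chars 39.
Subsquare: 0.9048/0.0833333 → 10 → k, 0.8588/0.0416667 → 20 → u; chars ku.

QQ39ku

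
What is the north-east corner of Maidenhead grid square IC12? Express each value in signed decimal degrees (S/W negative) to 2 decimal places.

Field I=8, C=2: +8·20° lon, +2·10° lat → SW at lon -20°, lat -70°.
Square 1, 2: +1·2° lon, +2·1° lat → SW at lon -18°, lat -68°.
Cell spans 2° lon × 1° lat. NE corner is SW corner plus one full cell.
latitude -67.00, longitude -16.00.

-67.00, -16.00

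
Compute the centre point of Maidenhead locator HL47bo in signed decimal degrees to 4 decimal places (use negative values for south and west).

Field H=7, L=11: +7·20° lon, +11·10° lat → SW at lon -40°, lat 20°.
Square 4, 7: +4·2° lon, +7·1° lat → SW at lon -32°, lat 27°.
Subsquare b=1, o=14: +1·0.0833333° lon, +14·0.0416667° lat → SW at lon -31.9167°, lat 27.5833°.
Cell spans 0.0833333° lon × 0.0416667° lat. Centre is SW corner plus half of each.
latitude 27.6042, longitude -31.8750.

27.6042, -31.8750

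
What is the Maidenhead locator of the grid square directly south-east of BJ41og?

BJ41pf

Longitude subsquare o = 14; +1 → 15 = p.
Latitude subsquare g = 6; −1 → 5 = f.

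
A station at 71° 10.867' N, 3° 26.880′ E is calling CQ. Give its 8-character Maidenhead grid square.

JQ11re33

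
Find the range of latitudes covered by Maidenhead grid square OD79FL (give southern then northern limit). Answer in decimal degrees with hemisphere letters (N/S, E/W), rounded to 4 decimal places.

50.5417° S, 50.5000° S

Field O=14, D=3: +14·20° lon, +3·10° lat → SW at lon 100°, lat -60°.
Square 7, 9: +7·2° lon, +9·1° lat → SW at lon 114°, lat -51°.
Subsquare f=5, l=11: +5·0.0833333° lon, +11·0.0416667° lat → SW at lon 114.417°, lat -50.5417°.
Cell spans 0.0833333° lon × 0.0416667° lat.
south 50.5417° S, north 50.5000° S.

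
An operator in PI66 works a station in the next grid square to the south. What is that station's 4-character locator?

PI65

Latitude square 6; −1 → 5.
The longitude characters are unchanged.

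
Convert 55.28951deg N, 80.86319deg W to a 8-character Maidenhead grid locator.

EO95ng69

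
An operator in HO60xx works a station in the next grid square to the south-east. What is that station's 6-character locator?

HO70aw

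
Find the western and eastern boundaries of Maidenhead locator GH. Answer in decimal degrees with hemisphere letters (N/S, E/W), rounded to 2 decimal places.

60.00° W, 40.00° W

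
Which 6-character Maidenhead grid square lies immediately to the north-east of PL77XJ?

PL87ak

Longitude subsquare x = 23; +1 → 24, wraps to 0 = a, carry into square.
Longitude square 7; +1 → 8.
Latitude subsquare j = 9; +1 → 10 = k.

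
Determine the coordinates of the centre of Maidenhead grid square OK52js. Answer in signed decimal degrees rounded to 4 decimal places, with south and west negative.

12.7708, 110.7917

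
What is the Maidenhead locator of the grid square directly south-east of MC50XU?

Longitude subsquare x = 23; +1 → 24, wraps to 0 = a, carry into square.
Longitude square 5; +1 → 6.
Latitude subsquare u = 20; −1 → 19 = t.

MC60at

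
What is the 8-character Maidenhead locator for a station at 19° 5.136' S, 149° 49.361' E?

QH40vv89

Shift to the Maidenhead origin (180°W, 90°S): lon 329.82268, lat 70.91440.
Field: lon ⌊329.82268/20⌋ = 16 → Q; lat ⌊70.91440/10⌋ = 7 → H.
Square: lon ⌊9.82268/2⌋ = 4; lat ⌊0.91440/1⌋ = 0.
Subsquare: lon ⌊1.82268/0.0833333⌋ = 21 → v; lat ⌊0.91440/0.0416667⌋ = 21 → v.
Extended square: lon ⌊0.07268/0.00833333⌋ = 8; lat ⌊0.03940/0.00416667⌋ = 9.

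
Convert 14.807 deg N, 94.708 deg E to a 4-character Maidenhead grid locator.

NK74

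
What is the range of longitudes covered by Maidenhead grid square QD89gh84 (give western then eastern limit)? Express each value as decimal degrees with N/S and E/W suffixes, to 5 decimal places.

156.56667° E, 156.57500° E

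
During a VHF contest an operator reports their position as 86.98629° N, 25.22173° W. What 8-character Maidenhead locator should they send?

Add 180° to longitude and 90° to latitude: 154.77827, 176.98629.
Field: lon ⌊154.77827/20⌋ = 7 → H; lat ⌊176.98629/10⌋ = 17 → R.
Square: lon ⌊14.77827/2⌋ = 7; lat ⌊6.98629/1⌋ = 6.
Subsquare: lon ⌊0.77827/0.0833333⌋ = 9 → j; lat ⌊0.98629/0.0416667⌋ = 23 → x.
Extended square: lon ⌊0.02827/0.00833333⌋ = 3; lat ⌊0.02796/0.00416667⌋ = 6.

HR76jx36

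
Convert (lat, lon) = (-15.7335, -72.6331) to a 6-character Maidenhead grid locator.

FH34qg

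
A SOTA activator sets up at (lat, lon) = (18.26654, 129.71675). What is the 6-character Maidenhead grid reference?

PK48ug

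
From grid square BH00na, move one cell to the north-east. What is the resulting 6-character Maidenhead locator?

BH00ob

Longitude subsquare n = 13; +1 → 14 = o.
Latitude subsquare a = 0; +1 → 1 = b.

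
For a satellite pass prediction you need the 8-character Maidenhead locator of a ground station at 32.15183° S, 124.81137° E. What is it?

Shift to the Maidenhead origin (180°W, 90°S): lon 304.81137, lat 57.84817.
Field: 304.81137/20 → 15 → P, 57.84817/10 → 5 → F; chars PF.
Square: 4.81137/2 → 2, 7.84817/1 → 7; chars 27.
Subsquare: 0.81137/0.0833333 → 9 → j, 0.84817/0.0416667 → 20 → u; chars ju.
Extended square: 0.06137/0.00833333 → 7, 0.01484/0.00416667 → 3; chars 73.

PF27ju73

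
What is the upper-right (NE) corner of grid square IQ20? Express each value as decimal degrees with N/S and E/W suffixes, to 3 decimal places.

71.000° N, 14.000° W

Field I=8, Q=16: +8·20° lon, +16·10° lat → SW at lon -20°, lat 70°.
Square 2, 0: +2·2° lon, +0·1° lat → SW at lon -16°, lat 70°.
Cell spans 2° lon × 1° lat. NE corner is SW corner plus one full cell.
latitude 71.000° N, longitude 14.000° W.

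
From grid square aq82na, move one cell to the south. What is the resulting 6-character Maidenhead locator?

Latitude subsquare a = 0; −1 → -1, wraps to 23 = x, carry into square.
Latitude square 2; −1 → 1.
The longitude characters are unchanged.

AQ81nx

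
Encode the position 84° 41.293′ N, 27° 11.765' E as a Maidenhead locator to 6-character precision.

KR34oq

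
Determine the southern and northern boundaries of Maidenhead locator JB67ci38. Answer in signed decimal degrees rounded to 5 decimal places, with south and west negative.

-72.63333, -72.62917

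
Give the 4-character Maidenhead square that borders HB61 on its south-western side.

HB50

Longitude square 6; −1 → 5.
Latitude square 1; −1 → 0.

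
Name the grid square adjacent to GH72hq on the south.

Latitude subsquare q = 16; −1 → 15 = p.
The longitude characters are unchanged.

GH72hp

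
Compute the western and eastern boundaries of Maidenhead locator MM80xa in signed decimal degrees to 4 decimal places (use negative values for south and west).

77.9167, 78.0000

Field M=12, M=12: +12·20° lon, +12·10° lat → SW at lon 60°, lat 30°.
Square 8, 0: +8·2° lon, +0·1° lat → SW at lon 76°, lat 30°.
Subsquare x=23, a=0: +23·0.0833333° lon, +0·0.0416667° lat → SW at lon 77.9167°, lat 30°.
Cell spans 0.0833333° lon × 0.0416667° lat.
west 77.9167, east 78.0000.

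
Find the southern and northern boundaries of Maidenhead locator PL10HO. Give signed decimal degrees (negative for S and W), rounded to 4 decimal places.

20.5833, 20.6250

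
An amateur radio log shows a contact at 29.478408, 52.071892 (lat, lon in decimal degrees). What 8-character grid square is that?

Add 180° to longitude and 90° to latitude: 232.07189, 119.47841.
Field (20°×10°, letters A–R): lon ⌊232.07189/20⌋ = 11 → L; lat ⌊119.47841/10⌋ = 11 → L.
Square (2°×1°, digits 0–9): lon ⌊12.07189/2⌋ = 6; lat ⌊9.47841/1⌋ = 9.
Subsquare (5′×2.5′, letters a–x): lon ⌊0.07189/0.0833333⌋ = 0 → a; lat ⌊0.47841/0.0416667⌋ = 11 → l.
Extended square (30″×15″, digits 0–9): lon ⌊0.07189/0.00833333⌋ = 8; lat ⌊0.02007/0.00416667⌋ = 4.

LL69al84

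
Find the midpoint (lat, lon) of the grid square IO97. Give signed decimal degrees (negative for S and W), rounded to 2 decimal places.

Field I=8, O=14: +8·20° lon, +14·10° lat → SW at lon -20°, lat 50°.
Square 9, 7: +9·2° lon, +7·1° lat → SW at lon -2°, lat 57°.
Cell spans 2° lon × 1° lat. Centre is SW corner plus half of each.
latitude 57.50, longitude -1.00.

57.50, -1.00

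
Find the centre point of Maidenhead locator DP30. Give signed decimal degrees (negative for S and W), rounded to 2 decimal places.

Field D=3, P=15: +3·20° lon, +15·10° lat → SW at lon -120°, lat 60°.
Square 3, 0: +3·2° lon, +0·1° lat → SW at lon -114°, lat 60°.
Cell spans 2° lon × 1° lat. Centre is SW corner plus half of each.
latitude 60.50, longitude -113.00.

60.50, -113.00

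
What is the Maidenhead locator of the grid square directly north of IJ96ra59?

Latitude extended square 9; +1 → 10, wraps to 0, carry into subsquare.
Latitude subsquare a = 0; +1 → 1 = b.
The longitude characters are unchanged.

IJ96rb50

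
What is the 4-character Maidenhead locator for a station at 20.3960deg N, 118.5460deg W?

Add 180° to longitude and 90° to latitude: 61.45, 110.40.
Field: lon ⌊61.45/20⌋ = 3 → D; lat ⌊110.40/10⌋ = 11 → L.
Square: lon ⌊1.45/2⌋ = 0; lat ⌊0.40/1⌋ = 0.

DL00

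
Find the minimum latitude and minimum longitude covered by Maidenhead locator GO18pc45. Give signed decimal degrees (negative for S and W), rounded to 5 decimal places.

Field G=6, O=14: +6·20° lon, +14·10° lat → SW at lon -60°, lat 50°.
Square 1, 8: +1·2° lon, +8·1° lat → SW at lon -58°, lat 58°.
Subsquare p=15, c=2: +15·0.0833333° lon, +2·0.0416667° lat → SW at lon -56.75°, lat 58.0833°.
Extended square 4, 5: +4·0.00833333° lon, +5·0.00416667° lat → SW at lon -56.7167°, lat 58.1042°.
latitude 58.10417, longitude -56.71667.

58.10417, -56.71667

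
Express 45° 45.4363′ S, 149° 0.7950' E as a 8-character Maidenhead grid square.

Offset from 180°W / 90°S: lon 329.01325°, lat 44.24273°.
Field: 329.01325/20 → 16 → Q, 44.24273/10 → 4 → E; chars QE.
Square: 9.01325/2 → 4, 4.24273/1 → 4; chars 44.
Subsquare: 1.01325/0.0833333 → 12 → m, 0.24273/0.0416667 → 5 → f; chars mf.
Extended square: 0.01325/0.00833333 → 1, 0.03439/0.00416667 → 8; chars 18.

QE44mf18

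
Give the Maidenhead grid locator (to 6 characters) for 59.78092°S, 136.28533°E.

PD80df

Shift to the Maidenhead origin (180°W, 90°S): lon 316.2853, lat 30.2191.
Field: 316.2853/20 → 15 → P, 30.2191/10 → 3 → D; chars PD.
Square: 16.2853/2 → 8, 0.2191/1 → 0; chars 80.
Subsquare: 0.2853/0.0833333 → 3 → d, 0.2191/0.0416667 → 5 → f; chars df.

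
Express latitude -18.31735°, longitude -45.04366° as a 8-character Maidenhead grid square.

Shift to the Maidenhead origin (180°W, 90°S): lon 134.95634, lat 71.68265.
Field: 134.95634/20 → 6 → G, 71.68265/10 → 7 → H; chars GH.
Square: 14.95634/2 → 7, 1.68265/1 → 1; chars 71.
Subsquare: 0.95634/0.0833333 → 11 → l, 0.68265/0.0416667 → 16 → q; chars lq.
Extended square: 0.03967/0.00833333 → 4, 0.01598/0.00416667 → 3; chars 43.

GH71lq43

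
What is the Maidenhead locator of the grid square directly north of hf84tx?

HF85ta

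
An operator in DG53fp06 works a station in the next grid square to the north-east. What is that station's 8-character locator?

Longitude extended square 0; +1 → 1.
Latitude extended square 6; +1 → 7.

DG53fp17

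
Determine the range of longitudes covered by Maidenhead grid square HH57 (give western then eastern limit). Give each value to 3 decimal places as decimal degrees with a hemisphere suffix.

30.000° W, 28.000° W

Field H=7, H=7: +7·20° lon, +7·10° lat → SW at lon -40°, lat -20°.
Square 5, 7: +5·2° lon, +7·1° lat → SW at lon -30°, lat -13°.
Cell spans 2° lon × 1° lat.
west 30.000° W, east 28.000° W.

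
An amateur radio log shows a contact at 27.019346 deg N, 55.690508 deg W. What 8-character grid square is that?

Add 180° to longitude and 90° to latitude: 124.30949, 117.01935.
Field (20°×10°, letters A–R): 124.30949/20 → 6 → G, 117.01935/10 → 11 → L; chars GL.
Square (2°×1°, digits 0–9): 4.30949/2 → 2, 7.01935/1 → 7; chars 27.
Subsquare (5′×2.5′, letters a–x): 0.30949/0.0833333 → 3 → d, 0.01935/0.0416667 → 0 → a; chars da.
Extended square (30″×15″, digits 0–9): 0.05949/0.00833333 → 7, 0.01935/0.00416667 → 4; chars 74.

GL27da74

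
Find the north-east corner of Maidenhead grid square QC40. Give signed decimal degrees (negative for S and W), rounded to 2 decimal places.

Field Q=16, C=2: +16·20° lon, +2·10° lat → SW at lon 140°, lat -70°.
Square 4, 0: +4·2° lon, +0·1° lat → SW at lon 148°, lat -70°.
Cell spans 2° lon × 1° lat. NE corner is SW corner plus one full cell.
latitude -69.00, longitude 150.00.

-69.00, 150.00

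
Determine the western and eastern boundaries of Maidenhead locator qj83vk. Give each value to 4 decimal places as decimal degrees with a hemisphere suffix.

157.7500° E, 157.8333° E

Field Q=16, J=9: +16·20° lon, +9·10° lat → SW at lon 140°, lat 0°.
Square 8, 3: +8·2° lon, +3·1° lat → SW at lon 156°, lat 3°.
Subsquare v=21, k=10: +21·0.0833333° lon, +10·0.0416667° lat → SW at lon 157.75°, lat 3.41667°.
Cell spans 0.0833333° lon × 0.0416667° lat.
west 157.7500° E, east 157.8333° E.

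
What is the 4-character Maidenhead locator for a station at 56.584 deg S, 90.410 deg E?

ND53

Offset from 180°W / 90°S: lon 270.41°, lat 33.42°.
Field (20°×10°, letters A–R): lon ⌊270.41/20⌋ = 13 → N; lat ⌊33.42/10⌋ = 3 → D.
Square (2°×1°, digits 0–9): lon ⌊10.41/2⌋ = 5; lat ⌊3.42/1⌋ = 3.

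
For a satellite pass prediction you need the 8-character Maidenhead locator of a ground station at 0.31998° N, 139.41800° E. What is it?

PJ90rh06

Shift to the Maidenhead origin (180°W, 90°S): lon 319.41800, lat 90.31998.
Field (20°×10°, letters A–R): lon ⌊319.41800/20⌋ = 15 → P; lat ⌊90.31998/10⌋ = 9 → J.
Square (2°×1°, digits 0–9): lon ⌊19.41800/2⌋ = 9; lat ⌊0.31998/1⌋ = 0.
Subsquare (5′×2.5′, letters a–x): lon ⌊1.41800/0.0833333⌋ = 17 → r; lat ⌊0.31998/0.0416667⌋ = 7 → h.
Extended square (30″×15″, digits 0–9): lon ⌊0.00133/0.00833333⌋ = 0; lat ⌊0.02831/0.00416667⌋ = 6.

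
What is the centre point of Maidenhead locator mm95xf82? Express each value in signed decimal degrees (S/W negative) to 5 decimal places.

35.21875, 79.98750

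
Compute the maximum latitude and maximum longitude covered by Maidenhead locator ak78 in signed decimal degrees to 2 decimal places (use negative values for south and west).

19.00, -164.00

Field A=0, K=10: +0·20° lon, +10·10° lat → SW at lon -180°, lat 10°.
Square 7, 8: +7·2° lon, +8·1° lat → SW at lon -166°, lat 18°.
Cell spans 2° lon × 1° lat. NE corner is SW corner plus one full cell.
latitude 19.00, longitude -164.00.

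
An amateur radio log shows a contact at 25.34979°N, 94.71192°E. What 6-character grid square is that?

Offset from 180°W / 90°S: lon 274.7119°, lat 115.3498°.
Field: lon ⌊274.7119/20⌋ = 13 → N; lat ⌊115.3498/10⌋ = 11 → L.
Square: lon ⌊14.7119/2⌋ = 7; lat ⌊5.3498/1⌋ = 5.
Subsquare: lon ⌊0.7119/0.0833333⌋ = 8 → i; lat ⌊0.3498/0.0416667⌋ = 8 → i.

NL75ii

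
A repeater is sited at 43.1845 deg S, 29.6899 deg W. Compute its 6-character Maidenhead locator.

HE56dt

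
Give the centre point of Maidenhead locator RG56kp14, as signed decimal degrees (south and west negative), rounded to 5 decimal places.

-23.35625, 170.84583

Field R=17, G=6: +17·20° lon, +6·10° lat → SW at lon 160°, lat -30°.
Square 5, 6: +5·2° lon, +6·1° lat → SW at lon 170°, lat -24°.
Subsquare k=10, p=15: +10·0.0833333° lon, +15·0.0416667° lat → SW at lon 170.833°, lat -23.375°.
Extended square 1, 4: +1·0.00833333° lon, +4·0.00416667° lat → SW at lon 170.842°, lat -23.3583°.
Cell spans 0.00833333° lon × 0.00416667° lat. Centre is SW corner plus half of each.
latitude -23.35625, longitude 170.84583.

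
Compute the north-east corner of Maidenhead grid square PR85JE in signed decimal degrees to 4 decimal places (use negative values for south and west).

85.2083, 136.8333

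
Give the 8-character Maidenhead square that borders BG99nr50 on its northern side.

BG99nr51

Latitude extended square 0; +1 → 1.
The longitude characters are unchanged.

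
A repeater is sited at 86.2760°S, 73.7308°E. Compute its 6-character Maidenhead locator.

MA63ur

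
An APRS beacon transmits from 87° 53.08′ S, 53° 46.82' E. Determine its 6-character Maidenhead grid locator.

LA62vc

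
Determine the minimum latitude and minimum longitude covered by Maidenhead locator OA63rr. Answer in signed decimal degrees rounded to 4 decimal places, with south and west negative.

-86.2917, 113.4167

Field O=14, A=0: +14·20° lon, +0·10° lat → SW at lon 100°, lat -90°.
Square 6, 3: +6·2° lon, +3·1° lat → SW at lon 112°, lat -87°.
Subsquare r=17, r=17: +17·0.0833333° lon, +17·0.0416667° lat → SW at lon 113.417°, lat -86.2917°.
latitude -86.2917, longitude 113.4167.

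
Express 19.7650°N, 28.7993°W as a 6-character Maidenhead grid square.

Offset from 180°W / 90°S: lon 151.2007°, lat 109.7650°.
Field (20°×10°, letters A–R): 151.2007/20 → 7 → H, 109.7650/10 → 10 → K; chars HK.
Square (2°×1°, digits 0–9): 11.2007/2 → 5, 9.7650/1 → 9; chars 59.
Subsquare (5′×2.5′, letters a–x): 1.2007/0.0833333 → 14 → o, 0.7650/0.0416667 → 18 → s; chars os.

HK59os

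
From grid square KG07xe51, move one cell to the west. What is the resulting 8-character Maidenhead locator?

KG07xe41

Longitude extended square 5; −1 → 4.
The latitude characters are unchanged.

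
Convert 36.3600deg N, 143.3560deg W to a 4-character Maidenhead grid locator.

Shift to the Maidenhead origin (180°W, 90°S): lon 36.64, lat 126.36.
Field (20°×10°, letters A–R): 36.64/20 → 1 → B, 126.36/10 → 12 → M; chars BM.
Square (2°×1°, digits 0–9): 16.64/2 → 8, 6.36/1 → 6; chars 86.

BM86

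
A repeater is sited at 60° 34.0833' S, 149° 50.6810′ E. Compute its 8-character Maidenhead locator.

QC49wk13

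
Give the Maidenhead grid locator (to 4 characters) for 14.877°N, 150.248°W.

BK44

Shift to the Maidenhead origin (180°W, 90°S): lon 29.75, lat 104.88.
Field (20°×10°, letters A–R): lon ⌊29.75/20⌋ = 1 → B; lat ⌊104.88/10⌋ = 10 → K.
Square (2°×1°, digits 0–9): lon ⌊9.75/2⌋ = 4; lat ⌊4.88/1⌋ = 4.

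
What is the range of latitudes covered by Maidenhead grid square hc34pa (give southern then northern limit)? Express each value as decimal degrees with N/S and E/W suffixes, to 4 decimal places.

66.0000° S, 65.9583° S

Field H=7, C=2: +7·20° lon, +2·10° lat → SW at lon -40°, lat -70°.
Square 3, 4: +3·2° lon, +4·1° lat → SW at lon -34°, lat -66°.
Subsquare p=15, a=0: +15·0.0833333° lon, +0·0.0416667° lat → SW at lon -32.75°, lat -66°.
Cell spans 0.0833333° lon × 0.0416667° lat.
south 66.0000° S, north 65.9583° S.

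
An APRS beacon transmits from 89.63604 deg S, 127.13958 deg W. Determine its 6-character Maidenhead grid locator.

CA60ki

Add 180° to longitude and 90° to latitude: 52.8604, 0.3640.
Field: 52.8604/20 → 2 → C, 0.3640/10 → 0 → A; chars CA.
Square: 12.8604/2 → 6, 0.3640/1 → 0; chars 60.
Subsquare: 0.8604/0.0833333 → 10 → k, 0.3640/0.0416667 → 8 → i; chars ki.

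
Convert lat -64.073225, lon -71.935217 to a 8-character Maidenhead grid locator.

FC45aw72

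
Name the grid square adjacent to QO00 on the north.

QO01

Latitude square 0; +1 → 1.
The longitude characters are unchanged.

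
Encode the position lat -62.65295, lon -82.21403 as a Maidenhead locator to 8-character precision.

EC87vi43

Shift to the Maidenhead origin (180°W, 90°S): lon 97.78597, lat 27.34705.
Field (20°×10°, letters A–R): lon ⌊97.78597/20⌋ = 4 → E; lat ⌊27.34705/10⌋ = 2 → C.
Square (2°×1°, digits 0–9): lon ⌊17.78597/2⌋ = 8; lat ⌊7.34705/1⌋ = 7.
Subsquare (5′×2.5′, letters a–x): lon ⌊1.78597/0.0833333⌋ = 21 → v; lat ⌊0.34705/0.0416667⌋ = 8 → i.
Extended square (30″×15″, digits 0–9): lon ⌊0.03597/0.00833333⌋ = 4; lat ⌊0.01372/0.00416667⌋ = 3.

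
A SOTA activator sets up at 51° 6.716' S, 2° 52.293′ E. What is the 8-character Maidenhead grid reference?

Shift to the Maidenhead origin (180°W, 90°S): lon 182.87155, lat 38.88807.
Field: lon ⌊182.87155/20⌋ = 9 → J; lat ⌊38.88807/10⌋ = 3 → D.
Square: lon ⌊2.87155/2⌋ = 1; lat ⌊8.88807/1⌋ = 8.
Subsquare: lon ⌊0.87155/0.0833333⌋ = 10 → k; lat ⌊0.88807/0.0416667⌋ = 21 → v.
Extended square: lon ⌊0.03822/0.00833333⌋ = 4; lat ⌊0.01307/0.00416667⌋ = 3.

JD18kv43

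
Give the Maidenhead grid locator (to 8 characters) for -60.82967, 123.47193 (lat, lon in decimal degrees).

PC19re60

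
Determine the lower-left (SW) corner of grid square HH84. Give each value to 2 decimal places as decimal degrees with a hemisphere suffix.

16.00° S, 24.00° W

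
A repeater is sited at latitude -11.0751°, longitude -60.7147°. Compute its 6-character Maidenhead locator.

FH98pw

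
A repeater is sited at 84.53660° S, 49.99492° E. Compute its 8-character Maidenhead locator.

LA45xl91

Add 180° to longitude and 90° to latitude: 229.99492, 5.46340.
Field: 229.99492/20 → 11 → L, 5.46340/10 → 0 → A; chars LA.
Square: 9.99492/2 → 4, 5.46340/1 → 5; chars 45.
Subsquare: 1.99492/0.0833333 → 23 → x, 0.46340/0.0416667 → 11 → l; chars xl.
Extended square: 0.07825/0.00833333 → 9, 0.00507/0.00416667 → 1; chars 91.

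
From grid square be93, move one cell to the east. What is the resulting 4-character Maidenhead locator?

CE03

Longitude square 9; +1 → 10, wraps to 0, carry into field.
Longitude field B = 1; +1 → 2 = C.
The latitude characters are unchanged.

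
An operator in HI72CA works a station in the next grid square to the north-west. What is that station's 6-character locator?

HI72bb

Longitude subsquare c = 2; −1 → 1 = b.
Latitude subsquare a = 0; +1 → 1 = b.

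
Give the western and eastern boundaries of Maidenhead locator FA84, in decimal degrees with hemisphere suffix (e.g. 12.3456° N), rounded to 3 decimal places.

Field F=5, A=0: +5·20° lon, +0·10° lat → SW at lon -80°, lat -90°.
Square 8, 4: +8·2° lon, +4·1° lat → SW at lon -64°, lat -86°.
Cell spans 2° lon × 1° lat.
west 64.000° W, east 62.000° W.

64.000° W, 62.000° W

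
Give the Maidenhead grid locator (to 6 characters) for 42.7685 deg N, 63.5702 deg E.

MN12ss

Add 180° to longitude and 90° to latitude: 243.5702, 132.7685.
Field: lon ⌊243.5702/20⌋ = 12 → M; lat ⌊132.7685/10⌋ = 13 → N.
Square: lon ⌊3.5702/2⌋ = 1; lat ⌊2.7685/1⌋ = 2.
Subsquare: lon ⌊1.5702/0.0833333⌋ = 18 → s; lat ⌊0.7685/0.0416667⌋ = 18 → s.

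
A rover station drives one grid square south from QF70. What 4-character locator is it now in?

Latitude square 0; −1 → -1, wraps to 9, carry into field.
Latitude field F = 5; −1 → 4 = E.
The longitude characters are unchanged.

QE79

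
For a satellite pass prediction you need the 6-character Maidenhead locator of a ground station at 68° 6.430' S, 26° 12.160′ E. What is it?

Shift to the Maidenhead origin (180°W, 90°S): lon 206.2027, lat 21.8928.
Field: lon ⌊206.2027/20⌋ = 10 → K; lat ⌊21.8928/10⌋ = 2 → C.
Square: lon ⌊6.2027/2⌋ = 3; lat ⌊1.8928/1⌋ = 1.
Subsquare: lon ⌊0.2027/0.0833333⌋ = 2 → c; lat ⌊0.8928/0.0416667⌋ = 21 → v.

KC31cv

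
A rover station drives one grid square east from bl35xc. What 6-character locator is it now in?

BL45ac

Longitude subsquare x = 23; +1 → 24, wraps to 0 = a, carry into square.
Longitude square 3; +1 → 4.
The latitude characters are unchanged.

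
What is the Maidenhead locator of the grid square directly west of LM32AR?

LM22xr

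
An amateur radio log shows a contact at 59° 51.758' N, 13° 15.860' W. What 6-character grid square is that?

IO39iu

Offset from 180°W / 90°S: lon 166.7357°, lat 149.8626°.
Field: lon ⌊166.7357/20⌋ = 8 → I; lat ⌊149.8626/10⌋ = 14 → O.
Square: lon ⌊6.7357/2⌋ = 3; lat ⌊9.8626/1⌋ = 9.
Subsquare: lon ⌊0.7357/0.0833333⌋ = 8 → i; lat ⌊0.8626/0.0416667⌋ = 20 → u.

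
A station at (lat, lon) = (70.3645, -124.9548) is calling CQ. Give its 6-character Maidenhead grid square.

CQ70mi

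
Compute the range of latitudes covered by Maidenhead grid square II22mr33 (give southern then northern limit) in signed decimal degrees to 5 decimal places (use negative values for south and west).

-7.27917, -7.27500

Field I=8, I=8: +8·20° lon, +8·10° lat → SW at lon -20°, lat -10°.
Square 2, 2: +2·2° lon, +2·1° lat → SW at lon -16°, lat -8°.
Subsquare m=12, r=17: +12·0.0833333° lon, +17·0.0416667° lat → SW at lon -15°, lat -7.29167°.
Extended square 3, 3: +3·0.00833333° lon, +3·0.00416667° lat → SW at lon -14.975°, lat -7.27917°.
Cell spans 0.00833333° lon × 0.00416667° lat.
south -7.27917, north -7.27500.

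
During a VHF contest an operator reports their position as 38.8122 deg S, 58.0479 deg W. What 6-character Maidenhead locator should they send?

Offset from 180°W / 90°S: lon 121.9521°, lat 51.1878°.
Field: 121.9521/20 → 6 → G, 51.1878/10 → 5 → F; chars GF.
Square: 1.9521/2 → 0, 1.1878/1 → 1; chars 01.
Subsquare: 1.9521/0.0833333 → 23 → x, 0.1878/0.0416667 → 4 → e; chars xe.

GF01xe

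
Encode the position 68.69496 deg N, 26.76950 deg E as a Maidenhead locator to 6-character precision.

KP38jq

Add 180° to longitude and 90° to latitude: 206.7695, 158.6950.
Field (20°×10°, letters A–R): lon ⌊206.7695/20⌋ = 10 → K; lat ⌊158.6950/10⌋ = 15 → P.
Square (2°×1°, digits 0–9): lon ⌊6.7695/2⌋ = 3; lat ⌊8.6950/1⌋ = 8.
Subsquare (5′×2.5′, letters a–x): lon ⌊0.7695/0.0833333⌋ = 9 → j; lat ⌊0.6950/0.0416667⌋ = 16 → q.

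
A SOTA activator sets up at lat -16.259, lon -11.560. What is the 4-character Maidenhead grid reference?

IH43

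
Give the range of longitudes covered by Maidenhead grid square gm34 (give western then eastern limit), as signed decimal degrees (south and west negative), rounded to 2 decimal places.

-54.00, -52.00

Field G=6, M=12: +6·20° lon, +12·10° lat → SW at lon -60°, lat 30°.
Square 3, 4: +3·2° lon, +4·1° lat → SW at lon -54°, lat 34°.
Cell spans 2° lon × 1° lat.
west -54.00, east -52.00.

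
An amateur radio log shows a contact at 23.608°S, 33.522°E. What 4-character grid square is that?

KG66

Add 180° to longitude and 90° to latitude: 213.52, 66.39.
Field (20°×10°, letters A–R): 213.52/20 → 10 → K, 66.39/10 → 6 → G; chars KG.
Square (2°×1°, digits 0–9): 13.52/2 → 6, 6.39/1 → 6; chars 66.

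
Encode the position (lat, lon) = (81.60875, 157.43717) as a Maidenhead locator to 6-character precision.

Shift to the Maidenhead origin (180°W, 90°S): lon 337.4372, lat 171.6087.
Field (20°×10°, letters A–R): lon ⌊337.4372/20⌋ = 16 → Q; lat ⌊171.6087/10⌋ = 17 → R.
Square (2°×1°, digits 0–9): lon ⌊17.4372/2⌋ = 8; lat ⌊1.6087/1⌋ = 1.
Subsquare (5′×2.5′, letters a–x): lon ⌊1.4372/0.0833333⌋ = 17 → r; lat ⌊0.6087/0.0416667⌋ = 14 → o.

QR81ro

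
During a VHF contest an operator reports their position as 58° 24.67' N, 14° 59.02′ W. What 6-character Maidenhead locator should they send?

IO28mj

Shift to the Maidenhead origin (180°W, 90°S): lon 165.0163, lat 148.4112.
Field: 165.0163/20 → 8 → I, 148.4112/10 → 14 → O; chars IO.
Square: 5.0163/2 → 2, 8.4112/1 → 8; chars 28.
Subsquare: 1.0163/0.0833333 → 12 → m, 0.4112/0.0416667 → 9 → j; chars mj.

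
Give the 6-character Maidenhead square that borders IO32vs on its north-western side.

Longitude subsquare v = 21; −1 → 20 = u.
Latitude subsquare s = 18; +1 → 19 = t.

IO32ut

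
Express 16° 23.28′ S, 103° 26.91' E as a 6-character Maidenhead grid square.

Shift to the Maidenhead origin (180°W, 90°S): lon 283.4485, lat 73.6120.
Field: lon ⌊283.4485/20⌋ = 14 → O; lat ⌊73.6120/10⌋ = 7 → H.
Square: lon ⌊3.4485/2⌋ = 1; lat ⌊3.6120/1⌋ = 3.
Subsquare: lon ⌊1.4485/0.0833333⌋ = 17 → r; lat ⌊0.6120/0.0416667⌋ = 14 → o.

OH13ro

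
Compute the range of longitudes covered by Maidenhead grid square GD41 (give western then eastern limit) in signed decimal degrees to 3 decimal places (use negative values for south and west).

Field G=6, D=3: +6·20° lon, +3·10° lat → SW at lon -60°, lat -60°.
Square 4, 1: +4·2° lon, +1·1° lat → SW at lon -52°, lat -59°.
Cell spans 2° lon × 1° lat.
west -52.000, east -50.000.

-52.000, -50.000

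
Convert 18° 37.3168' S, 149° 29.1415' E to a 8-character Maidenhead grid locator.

QH41rj80

Offset from 180°W / 90°S: lon 329.48569°, lat 71.37805°.
Field: lon ⌊329.48569/20⌋ = 16 → Q; lat ⌊71.37805/10⌋ = 7 → H.
Square: lon ⌊9.48569/2⌋ = 4; lat ⌊1.37805/1⌋ = 1.
Subsquare: lon ⌊1.48569/0.0833333⌋ = 17 → r; lat ⌊0.37805/0.0416667⌋ = 9 → j.
Extended square: lon ⌊0.06902/0.00833333⌋ = 8; lat ⌊0.00305/0.00416667⌋ = 0.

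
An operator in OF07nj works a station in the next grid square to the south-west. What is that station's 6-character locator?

Longitude subsquare n = 13; −1 → 12 = m.
Latitude subsquare j = 9; −1 → 8 = i.

OF07mi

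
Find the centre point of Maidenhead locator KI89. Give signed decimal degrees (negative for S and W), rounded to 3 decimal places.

-0.500, 37.000

Field K=10, I=8: +10·20° lon, +8·10° lat → SW at lon 20°, lat -10°.
Square 8, 9: +8·2° lon, +9·1° lat → SW at lon 36°, lat -1°.
Cell spans 2° lon × 1° lat. Centre is SW corner plus half of each.
latitude -0.500, longitude 37.000.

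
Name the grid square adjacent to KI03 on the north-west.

Longitude square 0; −1 → -1, wraps to 9, carry into field.
Longitude field K = 10; −1 → 9 = J.
Latitude square 3; +1 → 4.

JI94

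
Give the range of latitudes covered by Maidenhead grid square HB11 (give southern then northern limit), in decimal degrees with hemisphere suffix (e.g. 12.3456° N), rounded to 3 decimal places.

Field H=7, B=1: +7·20° lon, +1·10° lat → SW at lon -40°, lat -80°.
Square 1, 1: +1·2° lon, +1·1° lat → SW at lon -38°, lat -79°.
Cell spans 2° lon × 1° lat.
south 79.000° S, north 78.000° S.

79.000° S, 78.000° S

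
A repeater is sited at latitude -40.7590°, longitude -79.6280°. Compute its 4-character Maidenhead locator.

FE09

Shift to the Maidenhead origin (180°W, 90°S): lon 100.37, lat 49.24.
Field: 100.37/20 → 5 → F, 49.24/10 → 4 → E; chars FE.
Square: 0.37/2 → 0, 9.24/1 → 9; chars 09.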